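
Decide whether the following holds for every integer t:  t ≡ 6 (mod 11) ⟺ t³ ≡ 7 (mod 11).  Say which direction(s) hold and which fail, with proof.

[⇐] Suppose t³ ≡ 7 (mod 11). The only residue r in {0, …, 10} with r³ ≡ 7 (mod 11) is r = 6, so t ≡ 6 (mod 11).

[⇒] Suppose t ≡ 6 (mod 11). Write t = 11j + 6. Then (11j + 6)³ = 1331j³ + 2178j² + 1188j + 216 = 11(121j³ + 198j² + 108j + 19) + 7, so t³ ≡ 7 (mod 11).

The biconditional holds.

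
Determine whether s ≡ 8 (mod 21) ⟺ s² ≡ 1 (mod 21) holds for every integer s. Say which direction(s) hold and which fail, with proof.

(→) Suppose s ≡ 8 (mod 21). Write s = 21j + 8. Then (21j + 8)² = 441j² + 336j + 64 = 21(21j² + 16j + 3) + 1, so s² ≡ 1 (mod 21).

(←) This fails: take s = 1. Then 1² = 1 ≡ 1 (mod 21), yet 1 ≡ 1 (mod 21), not 8.

The forward direction holds; the converse fails.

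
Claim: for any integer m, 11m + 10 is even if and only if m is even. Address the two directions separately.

Equivalent; both directions hold.

(⇐) Suppose m is even; write m = 2j. Then 11m + 10 = 11·(2j) + 10 = 2·11j + 10, which is even.

(⇒) Suppose 11m + 10 is even. Since 11 is odd, 11m and m have the same parity, so 11m + 10 ≡ m + 10 (mod 2). As 10 is even, 11m + 10 is even exactly when m is even. Thus m is even.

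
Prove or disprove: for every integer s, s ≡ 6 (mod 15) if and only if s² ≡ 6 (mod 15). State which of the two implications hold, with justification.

(⇐) This fails: take s = 9. Then 9² = 81 ≡ 6 (mod 15), yet 9 ≡ 9 (mod 15), not 6.

(⇒) Suppose s ≡ 6 (mod 15). Write s = 15j + 6. Then (15j + 6)² = 225j² + 180j + 36 = 15(15j² + 12j + 2) + 6, so s² ≡ 6 (mod 15).

(⇒) holds; (⇐) fails.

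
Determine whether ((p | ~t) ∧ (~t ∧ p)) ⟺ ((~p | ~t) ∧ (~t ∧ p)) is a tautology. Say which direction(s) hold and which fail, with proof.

Both directions hold.

(→) Assume the antecedent. If p is true, the antecedent forces (p = T, t = F), and (~p | ~t) ∧ (~t ∧ p) holds there. If p is false, the antecedent cannot hold. Either way (~p | ~t) ∧ (~t ∧ p) holds.

(←) Assume the antecedent. If p is true, the antecedent forces (p = T, t = F), and (p | ~t) ∧ (~t ∧ p) holds there. If p is false, the antecedent cannot hold. Either way (p | ~t) ∧ (~t ∧ p) holds.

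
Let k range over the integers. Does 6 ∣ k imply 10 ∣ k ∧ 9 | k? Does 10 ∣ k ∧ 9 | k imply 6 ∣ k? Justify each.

Not equivalent: only (⇐) holds.

(⇒) This fails: take k = 6. Certainly 6 ∣ 6, but 10 ∤ 6.

(⇐) Suppose 10 ∣ k and 9 ∣ k. Any common multiple of 10 and 9 is a multiple of their lcm; here gcd(10, 9) = 1, so lcm(10, 9) = 10·9 = 90, so 90 ∣ k. Since 6 ∣ 90, it follows that 6 ∣ k.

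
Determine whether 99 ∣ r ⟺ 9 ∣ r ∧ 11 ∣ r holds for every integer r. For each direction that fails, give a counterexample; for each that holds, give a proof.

Equivalent; both directions hold.

[⇐] Suppose 9 ∣ r and 11 ∣ r. Any common multiple of 9 and 11 is a multiple of their lcm; here gcd(9, 11) = 1, so lcm(9, 11) = 9·11 = 99, so 99 ∣ r.

[⇒] If 99 ∣ r, write r = 99q. Since 99 = 11·9, r = 9·(11q), so 9 ∣ r; and since 99 = 9·11, r = 11·(9q), so 11 ∣ r.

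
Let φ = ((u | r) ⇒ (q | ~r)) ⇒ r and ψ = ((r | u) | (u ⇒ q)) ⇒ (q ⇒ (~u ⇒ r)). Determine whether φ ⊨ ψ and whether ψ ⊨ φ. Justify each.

(⇒) Assume the antecedent. If q is true, the antecedent forces (q = T, u = F, r = T) or (q = T, u = T, r = T), and the consequent holds there. If q is false, the consequent reduces to true regardless of the other variables. Either way the consequent holds.

(⇐) This fails. Under q = F, u = F, r = F, the left side is false but the right side is true.

Only the forward direction holds.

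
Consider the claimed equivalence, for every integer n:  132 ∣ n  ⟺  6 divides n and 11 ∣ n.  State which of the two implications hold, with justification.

[⇒] If 132 ∣ n, write n = 132q. Since 132 = 22·6, n = 6·(22q), so 6 ∣ n; and since 132 = 12·11, n = 11·(12q), so 11 ∣ n.

[⇐] This fails: take n = 66. Both 6 ∣ 66 and 11 ∣ 66, yet 66 is not a multiple of 132 (since 66 = 0·132 + 66), so 132 ∤ 66.

Only the forward implication holds.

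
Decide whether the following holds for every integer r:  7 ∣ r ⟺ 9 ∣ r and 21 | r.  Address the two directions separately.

(⇒) fails; (⇐) holds.

(⇒) This fails: take r = 7. Certainly 7 ∣ 7, but 9 ∤ 7.

(⇐) Suppose 9 ∣ r and 21 ∣ r. Any common multiple of 9 and 21 is a multiple of their lcm; here lcm(9, 21) = 9·21/gcd(9, 21) = 189/3 = 63, so 63 ∣ r. Since 7 ∣ 63, it follows that 7 ∣ r.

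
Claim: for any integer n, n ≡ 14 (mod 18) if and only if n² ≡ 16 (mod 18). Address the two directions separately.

(⇒) holds; (⇐) fails.

(→) Suppose n ≡ 14 (mod 18). Write n = 18j + 14. Then (18j + 14)² = 324j² + 504j + 196 = 18(18j² + 28j + 10) + 16, so n² ≡ 16 (mod 18).

(←) This fails: take n = 4. Then 4² = 16 ≡ 16 (mod 18), yet 4 ≡ 4 (mod 18), not 14.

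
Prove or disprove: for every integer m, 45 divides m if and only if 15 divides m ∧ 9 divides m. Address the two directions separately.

(→) If 45 ∣ m, write m = 45q. Since 45 = 3·15, m = 15·(3q), so 15 ∣ m; and since 45 = 5·9, m = 9·(5q), so 9 ∣ m.

(←) Suppose 15 ∣ m and 9 ∣ m. Any common multiple of 15 and 9 is a multiple of their lcm; here lcm(15, 9) = 15·9/gcd(15, 9) = 135/3 = 45, so 45 ∣ m.

The biconditional holds.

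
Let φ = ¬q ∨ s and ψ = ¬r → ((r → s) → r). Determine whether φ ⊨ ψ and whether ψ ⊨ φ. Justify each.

Both directions fail.

(⇒) This fails. Under r = F, s = F, q = F, the left side is true but the right side is false.

(⇐) This fails. Under r = T, s = F, q = T, the left side is false but the right side is true.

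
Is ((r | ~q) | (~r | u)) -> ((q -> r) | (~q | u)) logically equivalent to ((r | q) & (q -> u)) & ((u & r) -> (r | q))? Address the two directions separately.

Forward direction. This fails. Under q = F, r = F, u = F, the left side is true but the right side is false.

Converse. Assume the antecedent. If q is true, the antecedent forces (q = T, r = F, u = T) or (q = T, r = T, u = T), and the consequent holds there. If q is false, the consequent reduces to true regardless of the other variables. Either way the consequent holds.

Only the reverse direction holds.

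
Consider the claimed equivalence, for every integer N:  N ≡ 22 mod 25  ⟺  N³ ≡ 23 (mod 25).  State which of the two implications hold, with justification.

(⇐) Suppose N³ ≡ 23 (mod 25). The only residue r in {0, …, 24} with r³ ≡ 23 (mod 25) is r = 22, so N ≡ 22 (mod 25).

(⇒) Suppose N ≡ 22 mod 25. Write N = 25j + 22. Then (25j + 22)³ = 15625j³ + 41250j² + 36300j + 10648 = 25(625j³ + 1650j² + 1452j + 425) + 23, so N³ ≡ 23 (mod 25).

The biconditional holds.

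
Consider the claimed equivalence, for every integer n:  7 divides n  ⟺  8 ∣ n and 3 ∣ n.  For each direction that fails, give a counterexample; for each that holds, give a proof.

Neither implication holds.

(⟹) This fails: take n = 7. Certainly 7 ∣ 7, but 8 ∤ 7.

(⟸) This fails: take n = 24. Both 8 ∣ 24 and 3 ∣ 24, yet 24 is not a multiple of 7 (since 24 = 3·7 + 3), so 7 ∤ 24.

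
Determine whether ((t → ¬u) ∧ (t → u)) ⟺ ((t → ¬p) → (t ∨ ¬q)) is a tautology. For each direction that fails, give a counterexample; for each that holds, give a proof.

(⟹) This fails. Under q = T, p = F, t = F, u = F, the left side is true but the right side is false.

(⟸) This fails. Under q = F, p = F, t = T, u = F, the left side is false but the right side is true.

(⇒) fails and (⇐) fails.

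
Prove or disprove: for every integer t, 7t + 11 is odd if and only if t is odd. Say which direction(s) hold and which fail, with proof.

(⇒) fails and (⇐) fails.

(→) This fails: t = 6 gives 7t + 11 = 53, which is odd, but 6 is even, not odd.

(←) This also fails: t = 3 is odd, but 7t + 11 = 32 is even, not odd.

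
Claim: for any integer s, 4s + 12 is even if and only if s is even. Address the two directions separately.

Only the reverse direction holds.

Forward direction. This fails: take s = 5. Then 4s + 12 = 32, which is even, yet s = 5 is odd, not even.

Converse. Suppose s is even. Since 4 is even, 4s is even for every s, so 4s + 12 has the same parity as 12, which is even. Hence 4s + 12 is even.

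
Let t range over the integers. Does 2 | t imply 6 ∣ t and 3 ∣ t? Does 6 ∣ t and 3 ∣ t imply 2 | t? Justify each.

(⇒) fails; (⇐) holds.

[⇒] This fails: take t = 2. Certainly 2 ∣ 2, but 6 ∤ 2.

[⇐] Suppose 6 ∣ t and 3 ∣ t. Any common multiple of 6 and 3 is a multiple of their lcm; here lcm(6, 3) = 6·3/gcd(6, 3) = 18/3 = 6, so 6 ∣ t. Since 2 ∣ 6, it follows that 2 ∣ t.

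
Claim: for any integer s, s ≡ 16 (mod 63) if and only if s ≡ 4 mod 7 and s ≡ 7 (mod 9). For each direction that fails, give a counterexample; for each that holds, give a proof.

Neither implication holds.

Forward direction. This fails: s = 16 gives 16 ≡ 16 (mod 63) but 16 ≡ 2 (mod 7), so the conjunction on the right does not hold.

Converse. This fails: s = 25 satisfies both congruences on the right (25 ≡ 4 mod 7 and 25 ≡ 7 mod 9) yet 25 ≡ 25 (mod 63), not 16.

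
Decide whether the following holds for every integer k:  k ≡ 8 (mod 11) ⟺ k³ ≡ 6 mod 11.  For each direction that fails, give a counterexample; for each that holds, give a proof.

Both directions hold; the statement is true.

(→) Suppose k ≡ 8 (mod 11). Write k = 11j + 8. Then (11j + 8)³ = 1331j³ + 2904j² + 2112j + 512 = 11(121j³ + 264j² + 192j + 46) + 6, so k³ ≡ 6 (mod 11).

(←) Conversely, suppose k³ ≡ 6 (mod 11). The only residue r in {0, …, 10} with r³ ≡ 6 (mod 11) is r = 8, so k ≡ 8 (mod 11).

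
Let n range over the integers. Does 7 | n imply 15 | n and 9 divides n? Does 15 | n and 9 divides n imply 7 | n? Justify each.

Neither direction holds.

(⟹) This fails: take n = 7. Certainly 7 ∣ 7, but 15 ∤ 7.

(⟸) This fails: take n = 45. Both 15 ∣ 45 and 9 ∣ 45, yet 45 is not a multiple of 7 (since 45 = 6·7 + 3), so 7 ∤ 45.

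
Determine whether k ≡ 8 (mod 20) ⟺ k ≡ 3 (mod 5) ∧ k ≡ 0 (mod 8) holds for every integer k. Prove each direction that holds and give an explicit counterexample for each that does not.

[⇐] If k ≡ 3 (mod 5) and k ≡ 0 (mod 8), then by the Chinese remainder theorem k ≡ 8 (mod 40). Since 8 ≡ 8 (mod 20) and 20 ∣ 40, we get k ≡ 8 (mod 20).

[⇒] This fails: k = 28 gives 28 ≡ 8 (mod 20) but 28 ≡ 4 (mod 8), so the conjunction on the right does not hold.

(⇒) fails; (⇐) holds.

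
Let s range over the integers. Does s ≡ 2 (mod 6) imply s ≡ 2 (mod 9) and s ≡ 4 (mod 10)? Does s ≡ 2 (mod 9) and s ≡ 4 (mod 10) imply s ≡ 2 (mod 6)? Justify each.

Only the reverse direction holds.

Forward direction. This fails: s = 32 gives 32 ≡ 2 (mod 6) but 32 ≡ 5 (mod 9), so the conjunction on the right does not hold.

Converse. If s ≡ 2 (mod 9) and s ≡ 4 (mod 10), then by the Chinese remainder theorem s ≡ 74 (mod 90). Since 74 ≡ 2 (mod 6) and 6 ∣ 90, we get s ≡ 2 (mod 6).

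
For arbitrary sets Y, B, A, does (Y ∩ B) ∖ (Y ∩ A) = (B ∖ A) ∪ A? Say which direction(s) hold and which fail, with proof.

The sets are not equal: only the forward inclusion holds.

(⟹) Let x ∈ (Y ∩ B) ∖ (Y ∩ A). Then x ∈ Y ∩ B and x ∉ A, from which x ∈ (B ∖ A) ∪ A.

(⟸) This inclusion fails. Take Y = ∅, B = {1}, A = ∅; then 1 ∈ (B ∖ A) ∪ A but 1 ∉ (Y ∩ B) ∖ (Y ∩ A).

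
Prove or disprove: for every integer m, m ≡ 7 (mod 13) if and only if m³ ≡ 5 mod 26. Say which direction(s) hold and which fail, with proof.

Neither direction holds.

(⟹) This fails: take m = 20. Then 20 ≡ 7 (mod 13), but 20³ = 8000 ≡ 18 (mod 26), not 5.

(⟸) This fails: take m = 11. Then 11³ = 1331 ≡ 5 (mod 26), yet 11 ≡ 11 (mod 13), not 7.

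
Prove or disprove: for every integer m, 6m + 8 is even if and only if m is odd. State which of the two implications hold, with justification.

The forward direction fails; the converse holds.

(⟸) Suppose m is odd. Since 6 is even, 6m is even for every m, so 6m + 8 has the same parity as 8, which is even. Hence 6m + 8 is even.

(⟹) This fails: take m = 6. Then 6m + 8 = 44, which is even, yet m = 6 is even, not odd.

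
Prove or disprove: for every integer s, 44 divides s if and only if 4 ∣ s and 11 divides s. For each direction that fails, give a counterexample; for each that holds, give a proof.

(⇒) If 44 ∣ s, write s = 44q. Since 44 = 11·4, s = 4·(11q), so 4 ∣ s; and since 44 = 4·11, s = 11·(4q), so 11 ∣ s.

(⇐) Suppose 4 ∣ s and 11 ∣ s. Any common multiple of 4 and 11 is a multiple of their lcm; here gcd(4, 11) = 1, so lcm(4, 11) = 4·11 = 44, so 44 ∣ s.

Equivalent; both directions hold.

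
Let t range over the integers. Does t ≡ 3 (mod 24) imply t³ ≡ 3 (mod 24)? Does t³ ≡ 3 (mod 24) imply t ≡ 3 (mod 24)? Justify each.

Both directions hold; the statement is true.

(⇐) Suppose t³ ≡ 3 (mod 24). The only residue r in {0, …, 23} with r³ ≡ 3 (mod 24) is r = 3, so t ≡ 3 (mod 24).

(⇒) Suppose t ≡ 3 (mod 24). Write t = 24j + 3. Then (24j + 3)³ = 13824j³ + 5184j² + 648j + 27 = 24(576j³ + 216j² + 27j + 1) + 3, so t³ ≡ 3 (mod 24).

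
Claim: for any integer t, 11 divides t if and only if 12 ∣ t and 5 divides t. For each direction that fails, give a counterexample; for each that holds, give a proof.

(⟹) This fails: take t = 11. Certainly 11 ∣ 11, but 12 ∤ 11.

(⟸) This fails: take t = 60. Both 12 ∣ 60 and 5 ∣ 60, yet 60 is not a multiple of 11 (since 60 = 5·11 + 5), so 11 ∤ 60.

Both directions fail.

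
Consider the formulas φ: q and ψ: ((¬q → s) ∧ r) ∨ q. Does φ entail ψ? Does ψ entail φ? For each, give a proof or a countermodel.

Only the forward direction holds.

(→) Assume the antecedent. If q is true, ((¬q → s) ∧ r) ∨ q reduces to true regardless of the other variables. If q is false, the antecedent cannot hold. Either way ((¬q → s) ∧ r) ∨ q holds.

(←) This fails. Under q = F, s = T, r = T, the left side is false but the right side is true.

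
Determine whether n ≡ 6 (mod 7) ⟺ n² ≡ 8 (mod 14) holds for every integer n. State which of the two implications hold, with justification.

Neither direction holds.

(⇒) This fails: take n = 13. Then 13 ≡ 6 (mod 7), but 13² = 169 ≡ 1 (mod 14), not 8.

(⇐) This fails: take n = 8. Then 8² = 64 ≡ 8 (mod 14), yet 8 ≡ 1 (mod 7), not 6.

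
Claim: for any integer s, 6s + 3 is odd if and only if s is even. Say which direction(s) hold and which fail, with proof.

(←) Suppose s is even. Since 6 is even, 6s is even for every s, so 6s + 3 has the same parity as 3, which is odd. Hence 6s + 3 is odd.

(→) This fails: take s = 3. Then 6s + 3 = 21, which is odd, yet s = 3 is odd, not even.

Not equivalent: only (⇐) holds.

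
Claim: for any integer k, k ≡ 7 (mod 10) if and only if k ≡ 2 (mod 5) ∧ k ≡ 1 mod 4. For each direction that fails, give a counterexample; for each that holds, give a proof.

Forward direction. This fails: k = 7 gives 7 ≡ 7 (mod 10) but 7 ≡ 3 (mod 4), so the conjunction on the right does not hold.

Converse. If k ≡ 2 (mod 5) and k ≡ 1 (mod 4), then by the Chinese remainder theorem k ≡ 17 (mod 20). Since 17 ≡ 7 (mod 10) and 10 ∣ 20, we get k ≡ 7 (mod 10).

Only the reverse direction holds.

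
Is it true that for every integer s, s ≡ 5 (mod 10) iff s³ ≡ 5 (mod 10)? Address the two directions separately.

(⇒) Suppose s ≡ 5 (mod 10). Write s = 10j + 5. Then (10j + 5)³ = 1000j³ + 1500j² + 750j + 125 = 10(100j³ + 150j² + 75j + 12) + 5, so s³ ≡ 5 (mod 10).

(⇐) For the converse, argue contrapositively. If s ≢ 5 (mod 10), then s is congruent to one of 0, 1, 2, 3, 4, 6, 7, 8, 9 modulo 10, and these give s³ ≡ 0, 1, 8, 7, 4, 6, 3, 2, 9 respectively — never 5.

Both implications hold.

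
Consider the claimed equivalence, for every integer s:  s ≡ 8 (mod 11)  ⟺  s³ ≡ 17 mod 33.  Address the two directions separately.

(⇒) This fails: take s = 19. Then 19 ≡ 8 (mod 11), but 19³ = 6859 ≡ 28 (mod 33), not 17.

(⇐) Conversely, the residues r modulo 33 with r³ ≡ 17 (mod 33) are exactly {8}, and each is ≡ 8 (mod 11).

Only the converse holds.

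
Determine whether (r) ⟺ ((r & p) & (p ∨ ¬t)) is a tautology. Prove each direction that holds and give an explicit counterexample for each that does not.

(→) This fails. Under r = T, t = F, p = F, the left side is true but the right side is false.

(←) Assume the antecedent. If r is true, r reduces to true regardless of the other variables. If r is false, the antecedent cannot hold. Either way r holds.

Not equivalent: only (⇐) holds.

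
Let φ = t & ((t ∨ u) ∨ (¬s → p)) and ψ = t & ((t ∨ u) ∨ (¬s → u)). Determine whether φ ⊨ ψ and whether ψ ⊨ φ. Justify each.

The biconditional holds.

[⇒] Assume the antecedent. If t is true, t & ((t ∨ u) ∨ (¬s → u)) reduces to true regardless of the other variables. If t is false, the antecedent cannot hold. Either way t & ((t ∨ u) ∨ (¬s → u)) holds.

[⇐] Assume the antecedent. If t is true, t & ((t ∨ u) ∨ (¬s → p)) reduces to true regardless of the other variables. If t is false, the antecedent cannot hold. Either way t & ((t ∨ u) ∨ (¬s → p)) holds.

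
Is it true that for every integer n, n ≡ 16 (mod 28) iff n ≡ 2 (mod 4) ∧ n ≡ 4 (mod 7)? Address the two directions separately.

Forward direction. This fails: n = 16 gives 16 ≡ 16 (mod 28) but 16 ≡ 0 (mod 4), so the conjunction on the right does not hold.

Converse. This fails: n = 18 satisfies both congruences on the right (18 ≡ 2 mod 4 and 18 ≡ 4 mod 7) yet 18 ≡ 18 (mod 28), not 16.

Neither direction holds.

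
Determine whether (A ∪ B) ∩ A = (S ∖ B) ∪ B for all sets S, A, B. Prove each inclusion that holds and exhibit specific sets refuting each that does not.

(⊆) This inclusion fails. Take S = ∅, A = {1}, B = ∅; then 1 ∈ (A ∪ B) ∩ A but 1 ∉ (S ∖ B) ∪ B.

(⊇) This inclusion fails. Take S = {1}, A = ∅, B = ∅; then 1 ∈ (S ∖ B) ∪ B but 1 ∉ (A ∪ B) ∩ A.

(⊆) fails and (⊇) fails.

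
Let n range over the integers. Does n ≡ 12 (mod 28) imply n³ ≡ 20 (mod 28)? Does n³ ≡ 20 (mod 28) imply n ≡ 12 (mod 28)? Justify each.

Only the forward implication holds.

[⇒] Suppose n ≡ 12 (mod 28). Write n = 28j + 12. Then (28j + 12)³ = 21952j³ + 28224j² + 12096j + 1728 = 28(784j³ + 1008j² + 432j + 61) + 20, so n³ ≡ 20 (mod 28).

[⇐] This fails: take n = 6. Then 6³ = 216 ≡ 20 (mod 28), yet 6 ≡ 6 (mod 28), not 12.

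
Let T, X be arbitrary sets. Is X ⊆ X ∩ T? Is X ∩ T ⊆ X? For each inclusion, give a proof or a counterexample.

The sets are not equal: only the reverse inclusion holds.

(⟹) This inclusion fails. Take T = ∅, X = {1}; then 1 ∈ X but 1 ∉ X ∩ T.

(⟸) Let x ∈ X ∩ T. Then x ∈ T ∩ X, from which x ∈ X.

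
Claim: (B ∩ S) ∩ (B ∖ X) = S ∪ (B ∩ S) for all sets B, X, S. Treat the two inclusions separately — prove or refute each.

(⟹) Let x ∈ (B ∩ S) ∩ (B ∖ X). Then x ∈ B ∩ S and x ∉ X, from which x ∈ S ∪ (B ∩ S).

(⟸) This inclusion fails. Take B = ∅, X = ∅, S = {1}; then 1 ∈ S ∪ (B ∩ S) but 1 ∉ (B ∩ S) ∩ (B ∖ X).

(⊆) holds; (⊇) fails.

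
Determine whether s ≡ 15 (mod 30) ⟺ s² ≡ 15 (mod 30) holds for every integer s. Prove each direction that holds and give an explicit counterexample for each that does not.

(←) Suppose s² ≡ 15 (mod 30). The only residue r in {0, …, 29} with r² ≡ 15 (mod 30) is r = 15, so s ≡ 15 (mod 30).

(→) Suppose s ≡ 15 (mod 30). Write s = 30j + 15. Then (30j + 15)² = 900j² + 900j + 225 = 30(30j² + 30j + 7) + 15, so s² ≡ 15 (mod 30).

Both directions hold.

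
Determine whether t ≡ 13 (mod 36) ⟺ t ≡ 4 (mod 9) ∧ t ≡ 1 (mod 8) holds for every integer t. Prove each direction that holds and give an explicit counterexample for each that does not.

The forward direction fails; the converse holds.

Forward direction. This fails: t = 13 gives 13 ≡ 13 (mod 36) but 13 ≡ 5 (mod 8), so the conjunction on the right does not hold.

Converse. If t ≡ 4 (mod 9) and t ≡ 1 (mod 8), then by the Chinese remainder theorem t ≡ 49 (mod 72). Since 49 ≡ 13 (mod 36) and 36 ∣ 72, we get t ≡ 13 (mod 36).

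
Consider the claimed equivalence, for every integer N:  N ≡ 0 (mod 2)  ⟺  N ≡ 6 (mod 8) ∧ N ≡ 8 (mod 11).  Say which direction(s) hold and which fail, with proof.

Only the reverse direction holds.

(⇐) If N ≡ 6 (mod 8) and N ≡ 8 (mod 11), then by the Chinese remainder theorem N ≡ 30 (mod 88). Since 30 ≡ 0 (mod 2) and 2 ∣ 88, we get N ≡ 0 (mod 2).

(⇒) This fails: N = 0 gives 0 ≡ 0 (mod 2) but 0 ≡ 0 (mod 8), so the conjunction on the right does not hold.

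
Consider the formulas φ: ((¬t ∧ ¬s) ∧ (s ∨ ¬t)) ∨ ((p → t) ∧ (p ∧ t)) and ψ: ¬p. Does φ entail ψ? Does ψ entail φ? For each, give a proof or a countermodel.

(→) This fails. Under s = F, t = F, p = T, the left side is true but the right side is false.

(←) This fails. Under s = T, t = F, p = F, the left side is false but the right side is true.

(⇒) fails and (⇐) fails.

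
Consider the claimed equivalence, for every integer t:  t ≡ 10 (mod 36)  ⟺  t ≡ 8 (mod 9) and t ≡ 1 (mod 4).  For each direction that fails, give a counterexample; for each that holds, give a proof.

Neither direction holds.

[⇒] This fails: t = 10 gives 10 ≡ 10 (mod 36) but 10 ≡ 1 (mod 9), so the conjunction on the right does not hold.

[⇐] This fails: t = 17 satisfies both congruences on the right (17 ≡ 8 mod 9 and 17 ≡ 1 mod 4) yet 17 ≡ 17 (mod 36), not 10.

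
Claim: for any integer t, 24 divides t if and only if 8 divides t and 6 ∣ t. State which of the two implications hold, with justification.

(⟹) If 24 ∣ t, write t = 24q. Since 24 = 3·8, t = 8·(3q), so 8 ∣ t; and since 24 = 4·6, t = 6·(4q), so 6 ∣ t.

(⟸) Suppose 8 ∣ t and 6 ∣ t. Any common multiple of 8 and 6 is a multiple of their lcm; here lcm(8, 6) = 8·6/gcd(8, 6) = 48/2 = 24, so 24 ∣ t.

Both directions hold.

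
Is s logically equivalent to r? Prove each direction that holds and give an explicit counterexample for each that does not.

(⇒) fails and (⇐) fails.

[⇒] This fails. Under s = T, r = F, the left side is true but the right side is false.

[⇐] This fails. Under s = F, r = T, the left side is false but the right side is true.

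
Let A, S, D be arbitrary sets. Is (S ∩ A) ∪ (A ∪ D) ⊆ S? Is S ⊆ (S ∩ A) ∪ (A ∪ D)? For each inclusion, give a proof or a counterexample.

Forward inclusion. This inclusion fails. Take A = {1}, S = ∅, D = ∅; then 1 ∈ (S ∩ A) ∪ (A ∪ D) but 1 ∉ S.

Reverse inclusion. This inclusion fails. Take A = ∅, S = {1}, D = ∅; then 1 ∈ S but 1 ∉ (S ∩ A) ∪ (A ∪ D).

(⊆) fails and (⊇) fails.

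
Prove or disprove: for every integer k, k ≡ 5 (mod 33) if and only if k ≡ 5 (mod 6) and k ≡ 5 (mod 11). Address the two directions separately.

(⟹) This fails: k = 38 gives 38 ≡ 5 (mod 33) but 38 ≡ 2 (mod 6), so the conjunction on the right does not hold.

(⟸) Conversely, if k ≡ 5 (mod 6) and k ≡ 5 (mod 11), then by the Chinese remainder theorem k ≡ 5 (mod 66). Since 5 ≡ 5 (mod 33) and 33 ∣ 66, we get k ≡ 5 (mod 33).

Only the reverse direction holds.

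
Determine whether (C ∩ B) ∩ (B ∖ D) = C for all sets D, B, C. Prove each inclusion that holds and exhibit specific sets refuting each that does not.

(⊆) Let x ∈ (C ∩ B) ∩ (B ∖ D). Then x ∈ B ∩ C and x ∉ D, from which x ∈ C.

(⊇) This inclusion fails. Take D = ∅, B = ∅, C = {1}; then 1 ∈ C but 1 ∉ (C ∩ B) ∩ (B ∖ D).

The sets are not equal: only the forward inclusion holds.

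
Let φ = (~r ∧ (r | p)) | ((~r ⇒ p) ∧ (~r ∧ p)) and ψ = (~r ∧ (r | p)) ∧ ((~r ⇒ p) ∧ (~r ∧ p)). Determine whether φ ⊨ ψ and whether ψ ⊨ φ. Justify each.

(⇐) Assume the antecedent. If p is true, the antecedent forces (p = T, r = F), and the consequent holds there. If p is false, the antecedent cannot hold. Either way the consequent holds.

(⇒) Assume the antecedent. If p is true, the antecedent forces (p = T, r = F), and the consequent holds there. If p is false, the antecedent cannot hold. Either way the consequent holds.

The biconditional holds.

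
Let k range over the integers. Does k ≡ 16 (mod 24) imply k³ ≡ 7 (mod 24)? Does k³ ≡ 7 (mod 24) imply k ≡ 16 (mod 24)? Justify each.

(⟹) This fails: take k = 16. Then 16 ≡ 16 (mod 24), but 16³ = 4096 ≡ 16 (mod 24), not 7.

(⟸) This fails: take k = 7. Then 7³ = 343 ≡ 7 (mod 24), yet 7 ≡ 7 (mod 24), not 16.

Neither direction holds.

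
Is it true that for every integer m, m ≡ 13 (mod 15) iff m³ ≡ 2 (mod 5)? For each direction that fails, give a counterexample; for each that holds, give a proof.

(⇒) Suppose m ≡ 13 (mod 15). Then m³ ≡ 13³ = 2197 (mod 15), and since 5 ∣ 15, also m³ ≡ 2 (mod 5).

(⇐) This fails: take m = 3. Then 3³ = 27 ≡ 2 (mod 5), yet 3 ≡ 3 (mod 15), not 13.

The forward direction holds; the converse fails.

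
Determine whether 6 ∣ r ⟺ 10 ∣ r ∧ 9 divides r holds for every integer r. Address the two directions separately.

(⇒) fails; (⇐) holds.

(→) This fails: take r = 6. Certainly 6 ∣ 6, but 10 ∤ 6.

(←) Suppose 10 ∣ r and 9 ∣ r. Any common multiple of 10 and 9 is a multiple of their lcm; here gcd(10, 9) = 1, so lcm(10, 9) = 10·9 = 90, so 90 ∣ r. Since 6 ∣ 90, it follows that 6 ∣ r.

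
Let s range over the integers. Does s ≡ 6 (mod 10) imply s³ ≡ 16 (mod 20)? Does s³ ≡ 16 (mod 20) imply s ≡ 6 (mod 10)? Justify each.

Equivalent; both directions hold.

(⇐) The residues r modulo 20 with r³ ≡ 16 (mod 20) are exactly {6, 16}, and each is ≡ 6 (mod 10).

(⇒) Suppose s ≡ 6 (mod 10). Working modulo 20, s ∈ {6, 16}; for each such r, r³ ≡ 16 (mod 20).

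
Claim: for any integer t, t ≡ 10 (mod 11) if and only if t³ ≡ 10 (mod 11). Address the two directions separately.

[⇒] Suppose t ≡ 10 (mod 11). Write t = 11j + 10. Then (11j + 10)³ = 1331j³ + 3630j² + 3300j + 1000 = 11(121j³ + 330j² + 300j + 90) + 10, so t³ ≡ 10 (mod 11).

[⇐] Conversely, suppose t³ ≡ 10 (mod 11). The only residue r in {0, …, 10} with r³ ≡ 10 (mod 11) is r = 10, so t ≡ 10 (mod 11).

Both directions hold.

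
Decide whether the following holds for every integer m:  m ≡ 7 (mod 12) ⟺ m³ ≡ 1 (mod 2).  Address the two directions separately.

(⇒) holds; (⇐) fails.

Forward direction. Suppose m ≡ 7 (mod 12). Then m³ ≡ 7³ = 343 (mod 12), and since 2 ∣ 12, also m³ ≡ 1 (mod 2).

Converse. This fails: take m = 1. Then 1³ = 1 ≡ 1 (mod 2), yet 1 ≡ 1 (mod 12), not 7.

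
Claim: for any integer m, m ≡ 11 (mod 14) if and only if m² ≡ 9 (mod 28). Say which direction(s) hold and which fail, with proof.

(⇒) holds; (⇐) fails.

(⇒) Suppose m ≡ 11 (mod 14). Working modulo 28, m ∈ {11, 25}; for each such r, r² ≡ 9 (mod 28).

(⇐) This fails: take m = 3. Then 3² = 9 ≡ 9 (mod 28), yet 3 ≡ 3 (mod 14), not 11.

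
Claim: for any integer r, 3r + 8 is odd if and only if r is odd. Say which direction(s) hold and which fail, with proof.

Both implications hold.

(⟹) Suppose 3r + 8 is odd. Since 3 is odd, 3r and r have the same parity, so 3r + 8 ≡ r + 8 (mod 2). As 8 is even, 3r + 8 is odd exactly when r is odd. Thus r is odd.

(⟸) Conversely, suppose r is odd; write r = 2j + 1. Then 3r + 8 = 3·(2j + 1) + 8 = 2·3j + 11, which is odd.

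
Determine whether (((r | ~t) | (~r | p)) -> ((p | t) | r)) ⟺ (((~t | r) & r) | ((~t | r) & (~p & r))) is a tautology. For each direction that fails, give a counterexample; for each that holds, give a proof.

[⇒] This fails. Under r = F, p = T, t = F, the left side is true but the right side is false.

[⇐] Assume the antecedent. If r is true, the consequent reduces to true regardless of the other variables. If r is false, the antecedent cannot hold. Either way the consequent holds.

The forward direction fails; the converse holds.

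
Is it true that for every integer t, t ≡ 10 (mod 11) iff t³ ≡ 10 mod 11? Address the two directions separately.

(⇒) Suppose t ≡ 10 (mod 11). Write t = 11j + 10. Then (11j + 10)³ = 1331j³ + 3630j² + 3300j + 1000 = 11(121j³ + 330j² + 300j + 90) + 10, so t³ ≡ 10 (mod 11).

(⇐) Conversely, suppose t³ ≡ 10 (mod 11). The only residue r in {0, …, 10} with r³ ≡ 10 (mod 11) is r = 10, so t ≡ 10 (mod 11).

Both implications hold.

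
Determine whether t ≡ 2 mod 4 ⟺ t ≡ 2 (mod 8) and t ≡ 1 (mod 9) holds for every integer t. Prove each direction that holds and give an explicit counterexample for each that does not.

(⇒) fails; (⇐) holds.

Forward direction. This fails: t = 2 gives 2 ≡ 2 (mod 4) but 2 ≡ 2 (mod 9), so the conjunction on the right does not hold.

Converse. If t ≡ 2 (mod 8) and t ≡ 1 (mod 9), then by the Chinese remainder theorem t ≡ 10 (mod 72). Since 10 ≡ 2 (mod 4) and 4 ∣ 72, we get t ≡ 2 (mod 4).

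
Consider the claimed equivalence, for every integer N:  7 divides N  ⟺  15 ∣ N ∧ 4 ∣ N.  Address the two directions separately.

Forward direction. This fails: take N = 7. Certainly 7 ∣ 7, but 15 ∤ 7.

Converse. This fails: take N = 60. Both 15 ∣ 60 and 4 ∣ 60, yet 60 is not a multiple of 7 (since 60 = 8·7 + 4), so 7 ∤ 60.

Neither implication holds.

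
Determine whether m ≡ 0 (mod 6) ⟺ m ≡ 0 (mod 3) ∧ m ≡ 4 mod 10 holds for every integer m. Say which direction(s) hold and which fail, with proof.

Not equivalent: only (⇐) holds.

Converse. If m ≡ 0 (mod 3) and m ≡ 4 (mod 10), then by the Chinese remainder theorem m ≡ 24 (mod 30). Since 24 ≡ 0 (mod 6) and 6 ∣ 30, we get m ≡ 0 (mod 6).

Forward direction. This fails: m = 0 gives 0 ≡ 0 (mod 6) but 0 ≡ 0 (mod 10), so the conjunction on the right does not hold.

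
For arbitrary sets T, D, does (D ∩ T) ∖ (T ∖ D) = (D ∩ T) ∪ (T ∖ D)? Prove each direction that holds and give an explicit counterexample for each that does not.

Forward inclusion. Let x ∈ (D ∩ T) ∖ (T ∖ D). Then x ∈ T ∩ D, from which x ∈ (D ∩ T) ∪ (T ∖ D).

Reverse inclusion. This inclusion fails. Take T = {1}, D = ∅; then 1 ∈ (D ∩ T) ∪ (T ∖ D) but 1 ∉ (D ∩ T) ∖ (T ∖ D).

(⊆) holds; (⊇) fails.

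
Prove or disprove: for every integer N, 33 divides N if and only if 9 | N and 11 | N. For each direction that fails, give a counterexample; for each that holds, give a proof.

(←) Suppose 9 ∣ N and 11 ∣ N. Any common multiple of 9 and 11 is a multiple of their lcm; here gcd(9, 11) = 1, so lcm(9, 11) = 9·11 = 99, so 99 ∣ N. Since 33 ∣ 99, it follows that 33 ∣ N.

(→) This fails: take N = 33. Certainly 33 ∣ 33, but 9 ∤ 33.

Not equivalent: only (⇐) holds.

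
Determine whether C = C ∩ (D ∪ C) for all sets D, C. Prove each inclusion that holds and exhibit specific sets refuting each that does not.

Forward inclusion. Let x ∈ C. Then either x ∈ C and x ∉ D; or x ∈ D ∩ C. In each case x ∈ C ∩ (D ∪ C), so C ⊆ C ∩ (D ∪ C).

Reverse inclusion. Let x ∈ C ∩ (D ∪ C). Then either x ∈ C and x ∉ D; or x ∈ D ∩ C. In each case x ∈ C, so C ∩ (D ∪ C) ⊆ C.

Both inclusions hold; the sets are equal.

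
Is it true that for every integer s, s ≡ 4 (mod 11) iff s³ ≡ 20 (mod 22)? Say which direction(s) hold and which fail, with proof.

Not equivalent: only (⇐) holds.

(⇒) This fails: take s = 15. Then 15 ≡ 4 (mod 11), but 15³ = 3375 ≡ 9 (mod 22), not 20.

(⇐) Conversely, the residues r modulo 22 with r³ ≡ 20 (mod 22) are exactly {4}, and each is ≡ 4 (mod 11).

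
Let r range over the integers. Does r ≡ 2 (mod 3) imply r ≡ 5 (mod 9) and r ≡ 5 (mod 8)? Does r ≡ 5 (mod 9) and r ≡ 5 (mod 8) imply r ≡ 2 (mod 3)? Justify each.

Only the converse holds.

Forward direction. This fails: r = 2 gives 2 ≡ 2 (mod 3) but 2 ≡ 2 (mod 9), so the conjunction on the right does not hold.

Converse. If r ≡ 5 (mod 9) and r ≡ 5 (mod 8), then by the Chinese remainder theorem r ≡ 5 (mod 72). Since 5 ≡ 2 (mod 3) and 3 ∣ 72, we get r ≡ 2 (mod 3).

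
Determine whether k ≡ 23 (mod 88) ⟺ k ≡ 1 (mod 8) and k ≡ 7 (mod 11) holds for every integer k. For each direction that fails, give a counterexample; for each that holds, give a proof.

Neither direction holds.

(⟹) This fails: k = 23 gives 23 ≡ 23 (mod 88) but 23 ≡ 7 (mod 8), so the conjunction on the right does not hold.

(⟸) This fails: k = 73 satisfies both congruences on the right (73 ≡ 1 mod 8 and 73 ≡ 7 mod 11) yet 73 ≡ 73 (mod 88), not 23.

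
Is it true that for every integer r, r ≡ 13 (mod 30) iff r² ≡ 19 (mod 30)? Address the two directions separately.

Only the forward implication holds.

[⇒] Suppose r ≡ 13 (mod 30). Write r = 30j + 13. Then (30j + 13)² = 900j² + 780j + 169 = 30(30j² + 26j + 5) + 19, so r² ≡ 19 (mod 30).

[⇐] This fails: take r = 7. Then 7² = 49 ≡ 19 (mod 30), yet 7 ≡ 7 (mod 30), not 13.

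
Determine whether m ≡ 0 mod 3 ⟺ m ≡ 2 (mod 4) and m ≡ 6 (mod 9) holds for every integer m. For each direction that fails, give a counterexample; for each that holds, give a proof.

(⇒) This fails: m = 0 gives 0 ≡ 0 (mod 3) but 0 ≡ 0 (mod 4), so the conjunction on the right does not hold.

(⇐) Conversely, if m ≡ 2 (mod 4) and m ≡ 6 (mod 9), then by the Chinese remainder theorem m ≡ 6 (mod 36). Since 6 ≡ 0 (mod 3) and 3 ∣ 36, we get m ≡ 0 (mod 3).

Not equivalent: only (⇐) holds.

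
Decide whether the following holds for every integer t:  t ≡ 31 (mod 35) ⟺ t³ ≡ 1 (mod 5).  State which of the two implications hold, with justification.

Only the forward direction holds.

(→) Suppose t ≡ 31 (mod 35). Then t³ ≡ 31³ = 29791 (mod 35), and since 5 ∣ 35, also t³ ≡ 1 (mod 5).

(←) This fails: take t = 1. Then 1³ = 1 ≡ 1 (mod 5), yet 1 ≡ 1 (mod 35), not 31.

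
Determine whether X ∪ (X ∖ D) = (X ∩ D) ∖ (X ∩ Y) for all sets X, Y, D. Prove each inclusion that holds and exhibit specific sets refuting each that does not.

Only the reverse inclusion holds.

(⟹) This inclusion fails. Take X = {1}, Y = ∅, D = ∅; then 1 ∈ X ∪ (X ∖ D) but 1 ∉ (X ∩ D) ∖ (X ∩ Y).

(⟸) Let x ∈ (X ∩ D) ∖ (X ∩ Y). Then x ∈ X ∩ D and x ∉ Y, from which x ∈ X ∪ (X ∖ D).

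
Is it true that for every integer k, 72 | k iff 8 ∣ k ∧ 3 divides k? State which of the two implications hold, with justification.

Only the forward implication holds.

(⇐) This fails: take k = 24. Both 8 ∣ 24 and 3 ∣ 24, yet 24 is not a multiple of 72 (since 24 = 0·72 + 24), so 72 ∤ 24.

(⇒) If 72 ∣ k, write k = 72q. Since 72 = 9·8, k = 8·(9q), so 8 ∣ k; and since 72 = 24·3, k = 3·(24q), so 3 ∣ k.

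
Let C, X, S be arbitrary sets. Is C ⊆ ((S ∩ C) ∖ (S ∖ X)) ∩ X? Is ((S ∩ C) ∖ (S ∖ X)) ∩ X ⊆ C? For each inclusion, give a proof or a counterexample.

(⟹) This inclusion fails. Take C = {1}, X = ∅, S = ∅; then 1 ∈ C but 1 ∉ ((S ∩ C) ∖ (S ∖ X)) ∩ X.

(⟸) Let x ∈ ((S ∩ C) ∖ (S ∖ X)) ∩ X. Then x ∈ C ∩ X ∩ S, from which x ∈ C.

The sets are not equal: only the reverse inclusion holds.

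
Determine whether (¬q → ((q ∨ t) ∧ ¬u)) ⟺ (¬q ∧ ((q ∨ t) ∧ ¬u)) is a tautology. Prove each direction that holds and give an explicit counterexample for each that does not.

(⇒) fails; (⇐) holds.

Forward direction. This fails. Under q = T, u = F, t = F, the left side is true but the right side is false.

Converse. Assume the antecedent. If q is true, the antecedent cannot hold. If q is false, the antecedent forces (q = F, u = F, t = T), and ¬q → ((q ∨ t) ∧ ¬u) holds there. Either way ¬q → ((q ∨ t) ∧ ¬u) holds.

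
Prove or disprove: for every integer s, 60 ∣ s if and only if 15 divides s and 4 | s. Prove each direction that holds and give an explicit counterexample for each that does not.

(⟹) If 60 ∣ s, write s = 60q. Since 60 = 4·15, s = 15·(4q), so 15 ∣ s; and since 60 = 15·4, s = 4·(15q), so 4 ∣ s.

(⟸) Suppose 15 ∣ s and 4 ∣ s. Any common multiple of 15 and 4 is a multiple of their lcm; here gcd(15, 4) = 1, so lcm(15, 4) = 15·4 = 60, so 60 ∣ s.

The biconditional holds.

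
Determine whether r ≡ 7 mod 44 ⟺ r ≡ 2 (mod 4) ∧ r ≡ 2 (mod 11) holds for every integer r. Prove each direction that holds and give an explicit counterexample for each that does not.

Neither implication holds.

Forward direction. This fails: r = 7 gives 7 ≡ 7 (mod 44) but 7 ≡ 3 (mod 4), so the conjunction on the right does not hold.

Converse. This fails: r = 2 satisfies both congruences on the right (2 ≡ 2 mod 4 and 2 ≡ 2 mod 11) yet 2 ≡ 2 (mod 44), not 7.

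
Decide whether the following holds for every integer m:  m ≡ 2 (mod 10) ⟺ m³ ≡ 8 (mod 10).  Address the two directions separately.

(←) For the converse, argue contrapositively. If m ≢ 2 (mod 10), then m is congruent to one of 0, 1, 3, 4, 5, 6, 7, 8, 9 modulo 10, and these give m³ ≡ 0, 1, 7, 4, 5, 6, 3, 2, 9 respectively — never 8.

(→) Suppose m ≡ 2 (mod 10). Write m = 10j + 2. Then (10j + 2)³ = 1000j³ + 600j² + 120j + 8 = 10(100j³ + 60j² + 12j) + 8, so m³ ≡ 8 (mod 10).

Both implications hold.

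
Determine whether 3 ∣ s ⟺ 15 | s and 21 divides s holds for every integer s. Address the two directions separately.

(←) Suppose 15 ∣ s and 21 ∣ s. Any common multiple of 15 and 21 is a multiple of their lcm; here lcm(15, 21) = 15·21/gcd(15, 21) = 315/3 = 105, so 105 ∣ s. Since 3 ∣ 105, it follows that 3 ∣ s.

(→) This fails: take s = 3. Certainly 3 ∣ 3, but 15 ∤ 3.

The forward direction fails; the converse holds.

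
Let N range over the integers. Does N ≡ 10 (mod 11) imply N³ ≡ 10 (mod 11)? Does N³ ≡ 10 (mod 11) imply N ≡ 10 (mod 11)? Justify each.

(⇒) Suppose N ≡ 10 (mod 11). Write N = 11j + 10. Then (11j + 10)³ = 1331j³ + 3630j² + 3300j + 1000 = 11(121j³ + 330j² + 300j + 90) + 10, so N³ ≡ 10 (mod 11).

(⇐) For the converse, argue contrapositively. If N ≢ 10 (mod 11), then N is congruent to one of 0, 1, 2, 3, 4, 5, 6, 7, 8, 9 modulo 11, and these give N³ ≡ 0, 1, 8, 5, 9, 4, 7, 2, 6, 3 respectively — never 10.

Equivalent; both directions hold.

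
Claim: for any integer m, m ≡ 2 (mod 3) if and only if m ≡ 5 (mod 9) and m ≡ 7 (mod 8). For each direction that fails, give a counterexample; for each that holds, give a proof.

(→) This fails: m = 2 gives 2 ≡ 2 (mod 3) but 2 ≡ 2 (mod 9), so the conjunction on the right does not hold.

(←) Conversely, if m ≡ 5 (mod 9) and m ≡ 7 (mod 8), then by the Chinese remainder theorem m ≡ 23 (mod 72). Since 23 ≡ 2 (mod 3) and 3 ∣ 72, we get m ≡ 2 (mod 3).

(⇒) fails; (⇐) holds.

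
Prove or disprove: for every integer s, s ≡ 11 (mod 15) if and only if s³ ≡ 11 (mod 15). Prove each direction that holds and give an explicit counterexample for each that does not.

Both directions hold.

(⇒) Suppose s ≡ 11 (mod 15). Write s = 15j + 11. Then (15j + 11)³ = 3375j³ + 7425j² + 5445j + 1331 = 15(225j³ + 495j² + 363j + 88) + 11, so s³ ≡ 11 (mod 15).

(⇐) Conversely, suppose s³ ≡ 11 (mod 15). The only residue r in {0, …, 14} with r³ ≡ 11 (mod 15) is r = 11, so s ≡ 11 (mod 15).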